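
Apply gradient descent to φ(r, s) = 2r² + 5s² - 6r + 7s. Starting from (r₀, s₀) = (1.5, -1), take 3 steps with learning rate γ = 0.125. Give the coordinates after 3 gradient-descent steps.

∇φ = (4r - 6, 10s + 7)
(r₁, s₁) = (1.5, -1) − 0.125·(0, -3) = (1.5, -0.625)
(r₂, s₂) = (1.5, -0.625) − 0.125·(0, 0.75) = (1.5, -0.71875)
(r₃, s₃) = (1.5, -0.71875) − 0.125·(0, -0.1875) = (1.5, -0.6953125)

(1.5, -0.6953125)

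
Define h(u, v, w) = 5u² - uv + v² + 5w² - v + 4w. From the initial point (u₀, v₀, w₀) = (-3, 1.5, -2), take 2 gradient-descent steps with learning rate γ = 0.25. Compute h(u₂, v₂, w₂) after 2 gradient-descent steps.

∇h = (10u - v, -u + 2v - 1, 10w + 4)
(u₁, v₁, w₁) = (-3, 1.5, -2) − 0.25·(-31.5, 5, -16) = (4.875, 0.25, 2)
(u₂, v₂, w₂) = (4.875, 0.25, 2) − 0.25·(48.5, -5.375, 24) = (-7.25, 1.59375, -4)
h(-7.25, 1.59375, -4) = 339.3134765625

339.3134765625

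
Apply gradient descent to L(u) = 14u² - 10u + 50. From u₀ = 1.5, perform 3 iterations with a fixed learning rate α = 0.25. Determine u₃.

L′(u) = 28u - 10
u₁ = 1.5 − 0.25·32 = -6.5
u₂ = -6.5 − 0.25·(-192) = 41.5
u₃ = 41.5 − 0.25·1152 = -246.5

-246.5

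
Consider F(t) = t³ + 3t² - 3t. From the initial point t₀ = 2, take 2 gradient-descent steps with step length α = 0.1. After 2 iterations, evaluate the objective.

F′(t) = 3t² + 6t - 3
Step 1: F′(2) = 21; t₁ = 2 − 0.1·21 = -0.1
Step 2: F′(-0.1) = -3.57; t₂ = -0.1 − 0.1·(-3.57) = 0.257
F(0.257) = -0.555878407

-0.555878407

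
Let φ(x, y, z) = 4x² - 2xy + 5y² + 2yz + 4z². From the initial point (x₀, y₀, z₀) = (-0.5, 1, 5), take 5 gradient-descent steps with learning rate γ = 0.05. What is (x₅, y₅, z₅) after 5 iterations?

(-0.089945, -0.226505, 0.439865)

∇φ = (8x - 2y, -2x + 10y + 2z, 2y + 8z)
Step 1: at (-0.5, 1, 5), ∇φ = (-6, 21, 42) → (-0.5, 1, 5) − 0.05·(-6, 21, 42) = (-0.2, -0.05, 2.9)
Step 2: at (-0.2, -0.05, 2.9), ∇φ = (-1.5, 5.7, 23.1) → (-0.2, -0.05, 2.9) − 0.05·(-1.5, 5.7, 23.1) = (-0.125, -0.335, 1.745)
Step 3: at (-0.125, -0.335, 1.745), ∇φ = (-0.33, 0.39, 13.29) → (-0.125, -0.335, 1.745) − 0.05·(-0.33, 0.39, 13.29) = (-0.1085, -0.3545, 1.0805)
Step 4: at (-0.1085, -0.3545, 1.0805), ∇φ = (-0.159, -1.167, 7.935) → (-0.1085, -0.3545, 1.0805) − 0.05·(-0.159, -1.167, 7.935) = (-0.10055, -0.29615, 0.68375)
Step 5: at (-0.10055, -0.29615, 0.68375), ∇φ = (-0.2121, -1.3929, 4.8777) → (-0.10055, -0.29615, 0.68375) − 0.05·(-0.2121, -1.3929, 4.8777) = (-0.089945, -0.226505, 0.439865)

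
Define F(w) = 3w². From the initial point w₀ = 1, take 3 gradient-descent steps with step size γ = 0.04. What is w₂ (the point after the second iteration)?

F′(w) = 6w
w₁ = 1 − 0.04·6 = 0.76
w₂ = 0.76 − 0.04·4.56 = 0.5776

0.5776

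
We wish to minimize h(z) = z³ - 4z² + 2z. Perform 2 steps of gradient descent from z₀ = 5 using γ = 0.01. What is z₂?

h′(z) = 3z² - 8z + 2
Step 1: h′(5) = 37; z₁ = 5 − 0.01·37 = 4.63
Step 2: h′(4.63) = 29.2707; z₂ = 4.63 − 0.01·29.2707 = 4.337293

4.337293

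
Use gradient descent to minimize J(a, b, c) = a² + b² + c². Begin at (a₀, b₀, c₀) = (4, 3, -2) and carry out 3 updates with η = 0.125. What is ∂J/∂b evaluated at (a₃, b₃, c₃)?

2.53125

∇J = (2a, 2b, 2c)
Step 1: at (4, 3, -2), ∇J = (8, 6, -4) → (4, 3, -2) − 0.125·(8, 6, -4) = (3, 2.25, -1.5)
Step 2: at (3, 2.25, -1.5), ∇J = (6, 4.5, -3) → (3, 2.25, -1.5) − 0.125·(6, 4.5, -3) = (2.25, 1.6875, -1.125)
Step 3: at (2.25, 1.6875, -1.125), ∇J = (4.5, 3.375, -2.25) → (2.25, 1.6875, -1.125) − 0.125·(4.5, 3.375, -2.25) = (1.6875, 1.265625, -0.84375)
∂J/∂b at (1.6875, 1.265625, -0.84375) = 2.53125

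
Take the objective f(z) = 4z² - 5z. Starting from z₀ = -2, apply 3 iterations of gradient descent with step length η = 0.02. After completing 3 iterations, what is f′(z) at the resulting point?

f′(z) = 8z - 5
Step 1: f′(-2) = -21; z₁ = -2 − 0.02·(-21) = -1.58
Step 2: f′(-1.58) = -17.64; z₂ = -1.58 − 0.02·(-17.64) = -1.2272
Step 3: f′(-1.2272) = -14.8176; z₃ = -1.2272 − 0.02·(-14.8176) = -0.930848
f′(z) at (-0.930848) = -12.446784

-12.446784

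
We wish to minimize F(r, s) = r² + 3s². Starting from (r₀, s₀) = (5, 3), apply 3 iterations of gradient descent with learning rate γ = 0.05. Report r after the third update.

∇F = (2r, 6s)
Step 1: at (5, 3), ∇F = (10, 18) → (5, 3) − 0.05·(10, 18) = (4.5, 2.1)
Step 2: at (4.5, 2.1), ∇F = (9, 12.6) → (4.5, 2.1) − 0.05·(9, 12.6) = (4.05, 1.47)
Step 3: at (4.05, 1.47), ∇F = (8.1, 8.82) → (4.05, 1.47) − 0.05·(8.1, 8.82) = (3.645, 1.029)
r = 3.645

3.645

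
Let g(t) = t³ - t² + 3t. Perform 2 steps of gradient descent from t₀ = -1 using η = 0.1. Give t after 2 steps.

g′(t) = 3t² - 2t + 3
t₁ = -1 − 0.1·8 = -1.8
t₂ = -1.8 − 0.1·16.32 = -3.432

-3.432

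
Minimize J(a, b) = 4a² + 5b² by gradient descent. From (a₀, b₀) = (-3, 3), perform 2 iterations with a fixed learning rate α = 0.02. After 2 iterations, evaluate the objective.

∇J = (8a, 10b)
(a₁, b₁) = (-3, 3) − 0.02·(-24, 30) = (-2.52, 2.4)
(a₂, b₂) = (-2.52, 2.4) − 0.02·(-20.16, 24) = (-2.1168, 1.92)
J(-2.1168, 1.92) = 36.35536896

36.35536896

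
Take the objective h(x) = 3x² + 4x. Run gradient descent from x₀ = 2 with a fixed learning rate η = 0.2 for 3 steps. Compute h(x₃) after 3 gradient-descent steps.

h′(x) = 6x + 4
Step 1: h′(2) = 16; x₁ = 2 − 0.2·16 = -1.2
Step 2: h′(-1.2) = -3.2; x₂ = -1.2 − 0.2·(-3.2) = -0.56
Step 3: h′(-0.56) = 0.64; x₃ = -0.56 − 0.2·0.64 = -0.688
h(-0.688) = -1.331968

-1.331968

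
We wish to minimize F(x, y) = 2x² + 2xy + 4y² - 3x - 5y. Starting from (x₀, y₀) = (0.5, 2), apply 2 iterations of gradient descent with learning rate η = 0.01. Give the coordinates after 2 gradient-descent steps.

∇F = (4x + 2y - 3, 2x + 8y - 5)
Step 1: at (0.5, 2), ∇F = (3, 12) → (0.5, 2) − 0.01·(3, 12) = (0.47, 1.88)
Step 2: at (0.47, 1.88), ∇F = (2.64, 10.98) → (0.47, 1.88) − 0.01·(2.64, 10.98) = (0.4436, 1.7702)

(0.4436, 1.7702)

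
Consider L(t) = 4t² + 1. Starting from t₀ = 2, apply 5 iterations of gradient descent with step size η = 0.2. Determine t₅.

L′(t) = 8t
Step 1: L′(2) = 16; t₁ = 2 − 0.2·16 = -1.2
Step 2: L′(-1.2) = -9.6; t₂ = -1.2 − 0.2·(-9.6) = 0.72
Step 3: L′(0.72) = 5.76; t₃ = 0.72 − 0.2·5.76 = -0.432
Step 4: L′(-0.432) = -3.456; t₄ = -0.432 − 0.2·(-3.456) = 0.2592
Step 5: L′(0.2592) = 2.0736; t₅ = 0.2592 − 0.2·2.0736 = -0.15552

-0.15552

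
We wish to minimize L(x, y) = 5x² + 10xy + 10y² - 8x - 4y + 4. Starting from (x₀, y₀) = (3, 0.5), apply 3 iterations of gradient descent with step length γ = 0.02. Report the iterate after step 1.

∇L = (10x + 10y - 8, 10x + 20y - 4)
Step 1: at (3, 0.5), ∇L = (27, 36) → (3, 0.5) − 0.02·(27, 36) = (2.46, -0.22)

(2.46, -0.22)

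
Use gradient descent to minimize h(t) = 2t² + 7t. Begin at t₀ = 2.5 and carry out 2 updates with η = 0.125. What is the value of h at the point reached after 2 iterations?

-3.8671875

h′(t) = 4t + 7
Step 1: h′(2.5) = 17; t₁ = 2.5 − 0.125·17 = 0.375
Step 2: h′(0.375) = 8.5; t₂ = 0.375 − 0.125·8.5 = -0.6875
h(-0.6875) = -3.8671875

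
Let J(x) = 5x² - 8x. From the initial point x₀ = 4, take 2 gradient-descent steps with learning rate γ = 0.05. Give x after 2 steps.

J′(x) = 10x - 8
Step 1: J′(4) = 32; x₁ = 4 − 0.05·32 = 2.4
Step 2: J′(2.4) = 16; x₂ = 2.4 − 0.05·16 = 1.6

1.6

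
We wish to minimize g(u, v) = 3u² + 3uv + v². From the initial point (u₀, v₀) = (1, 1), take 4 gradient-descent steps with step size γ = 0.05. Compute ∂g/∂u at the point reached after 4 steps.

1.26830625

∇g = (6u + 3v, 3u + 2v)
(u₁, v₁) = (1, 1) − 0.05·(9, 5) = (0.55, 0.75)
(u₂, v₂) = (0.55, 0.75) − 0.05·(5.55, 3.15) = (0.2725, 0.5925)
(u₃, v₃) = (0.2725, 0.5925) − 0.05·(3.4125, 2.0025) = (0.101875, 0.492375)
(u₄, v₄) = (0.101875, 0.492375) − 0.05·(2.088375, 1.290375) = (-0.00254375, 0.42785625)
∂g/∂u at (-0.00254375, 0.42785625) = 1.26830625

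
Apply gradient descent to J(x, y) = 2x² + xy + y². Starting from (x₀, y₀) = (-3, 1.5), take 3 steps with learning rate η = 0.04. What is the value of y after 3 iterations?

1.453632

∇J = (4x + y, x + 2y)
(x₁, y₁) = (-3, 1.5) − 0.04·(-10.5, 0) = (-2.58, 1.5)
(x₂, y₂) = (-2.58, 1.5) − 0.04·(-8.82, 0.42) = (-2.2272, 1.4832)
(x₃, y₃) = (-2.2272, 1.4832) − 0.04·(-7.4256, 0.7392) = (-1.930176, 1.453632)
y = 1.453632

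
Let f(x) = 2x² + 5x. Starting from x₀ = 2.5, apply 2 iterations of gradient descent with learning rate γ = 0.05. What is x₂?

1.15

f′(x) = 4x + 5
Step 1: f′(2.5) = 15; x₁ = 2.5 − 0.05·15 = 1.75
Step 2: f′(1.75) = 12; x₂ = 1.75 − 0.05·12 = 1.15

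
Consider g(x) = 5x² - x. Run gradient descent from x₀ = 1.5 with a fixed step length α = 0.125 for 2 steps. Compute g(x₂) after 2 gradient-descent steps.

g′(x) = 10x - 1
Step 1: g′(1.5) = 14; x₁ = 1.5 − 0.125·14 = -0.25
Step 2: g′(-0.25) = -3.5; x₂ = -0.25 − 0.125·(-3.5) = 0.1875
g(0.1875) = -0.01171875

-0.01171875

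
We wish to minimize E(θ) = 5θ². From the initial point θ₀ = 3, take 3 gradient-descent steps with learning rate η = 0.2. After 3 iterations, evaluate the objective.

E′(θ) = 10θ
Step 1: E′(3) = 30; θ₁ = 3 − 0.2·30 = -3
Step 2: E′(-3) = -30; θ₂ = -3 − 0.2·(-30) = 3
Step 3: E′(3) = 30; θ₃ = 3 − 0.2·30 = -3
E(-3) = 45

45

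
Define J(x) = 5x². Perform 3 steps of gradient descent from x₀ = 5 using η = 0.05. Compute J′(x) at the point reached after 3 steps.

6.25

J′(x) = 10x
Step 1: J′(5) = 50; x₁ = 5 − 0.05·50 = 2.5
Step 2: J′(2.5) = 25; x₂ = 2.5 − 0.05·25 = 1.25
Step 3: J′(1.25) = 12.5; x₃ = 1.25 − 0.05·12.5 = 0.625
J′(x) at (0.625) = 6.25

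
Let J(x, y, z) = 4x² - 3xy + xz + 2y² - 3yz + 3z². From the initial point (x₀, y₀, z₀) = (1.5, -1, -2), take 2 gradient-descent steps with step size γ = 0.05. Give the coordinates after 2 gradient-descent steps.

∇J = (8x - 3y + z, -3x + 4y - 3z, x - 3y + 6z)
(x₁, y₁, z₁) = (1.5, -1, -2) − 0.05·(13, -2.5, -7.5) = (0.85, -0.875, -1.625)
(x₂, y₂, z₂) = (0.85, -0.875, -1.625) − 0.05·(7.8, -1.175, -6.275) = (0.46, -0.81625, -1.31125)

(0.46, -0.81625, -1.31125)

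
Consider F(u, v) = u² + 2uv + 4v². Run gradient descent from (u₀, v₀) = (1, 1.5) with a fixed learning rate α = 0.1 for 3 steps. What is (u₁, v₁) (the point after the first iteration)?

(0.5, 0.1)

∇F = (2u + 2v, 2u + 8v)
(u₁, v₁) = (1, 1.5) − 0.1·(5, 14) = (0.5, 0.1)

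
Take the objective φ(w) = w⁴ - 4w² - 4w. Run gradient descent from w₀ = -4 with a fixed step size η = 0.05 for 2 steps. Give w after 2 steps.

φ′(w) = 4w³ - 8w - 4
Step 1: φ′(-4) = -228; w₁ = -4 − 0.05·(-228) = 7.4
Step 2: φ′(7.4) = 1557.696; w₂ = 7.4 − 0.05·1557.696 = -70.4848

-70.4848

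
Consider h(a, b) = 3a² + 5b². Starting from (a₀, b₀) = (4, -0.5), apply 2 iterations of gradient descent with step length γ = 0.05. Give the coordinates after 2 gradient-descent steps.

(1.96, -0.125)

∇h = (6a, 10b)
Step 1: at (4, -0.5), ∇h = (24, -5) → (4, -0.5) − 0.05·(24, -5) = (2.8, -0.25)
Step 2: at (2.8, -0.25), ∇h = (16.8, -2.5) → (2.8, -0.25) − 0.05·(16.8, -2.5) = (1.96, -0.125)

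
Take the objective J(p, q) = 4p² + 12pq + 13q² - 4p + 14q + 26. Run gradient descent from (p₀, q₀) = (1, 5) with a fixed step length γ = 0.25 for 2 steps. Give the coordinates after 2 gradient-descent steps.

(118, 228.5)

∇J = (8p + 12q - 4, 12p + 26q + 14)
(p₁, q₁) = (1, 5) − 0.25·(64, 156) = (-15, -34)
(p₂, q₂) = (-15, -34) − 0.25·(-532, -1050) = (118, 228.5)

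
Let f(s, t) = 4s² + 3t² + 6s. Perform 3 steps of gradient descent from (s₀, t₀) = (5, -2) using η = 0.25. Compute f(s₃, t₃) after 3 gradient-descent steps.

130.1875

∇f = (8s + 6, 6t)
Step 1: at (5, -2), ∇f = (46, -12) → (5, -2) − 0.25·(46, -12) = (-6.5, 1)
Step 2: at (-6.5, 1), ∇f = (-46, 6) → (-6.5, 1) − 0.25·(-46, 6) = (5, -0.5)
Step 3: at (5, -0.5), ∇f = (46, -3) → (5, -0.5) − 0.25·(46, -3) = (-6.5, 0.25)
f(-6.5, 0.25) = 130.1875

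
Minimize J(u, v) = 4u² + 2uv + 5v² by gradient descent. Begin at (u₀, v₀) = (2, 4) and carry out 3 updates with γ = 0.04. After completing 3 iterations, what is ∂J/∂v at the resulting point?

∇J = (8u + 2v, 2u + 10v)
(u₁, v₁) = (2, 4) − 0.04·(24, 44) = (1.04, 2.24)
(u₂, v₂) = (1.04, 2.24) − 0.04·(12.8, 24.48) = (0.528, 1.2608)
(u₃, v₃) = (0.528, 1.2608) − 0.04·(6.7456, 13.664) = (0.258176, 0.71424)
∂J/∂v at (0.258176, 0.71424) = 7.658752

7.658752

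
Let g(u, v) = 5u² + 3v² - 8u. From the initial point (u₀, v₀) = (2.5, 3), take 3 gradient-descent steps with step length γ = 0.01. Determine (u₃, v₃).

(2.0393, 2.491752)

∇g = (10u - 8, 6v)
(u₁, v₁) = (2.5, 3) − 0.01·(17, 18) = (2.33, 2.82)
(u₂, v₂) = (2.33, 2.82) − 0.01·(15.3, 16.92) = (2.177, 2.6508)
(u₃, v₃) = (2.177, 2.6508) − 0.01·(13.77, 15.9048) = (2.0393, 2.491752)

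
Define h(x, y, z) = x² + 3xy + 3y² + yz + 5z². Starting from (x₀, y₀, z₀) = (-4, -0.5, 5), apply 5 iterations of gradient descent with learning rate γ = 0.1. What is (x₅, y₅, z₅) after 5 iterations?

(-2.20034, 1.189, -0.1223)

∇h = (2x + 3y, 3x + 6y + z, y + 10z)
(x₁, y₁, z₁) = (-4, -0.5, 5) − 0.1·(-9.5, -10, 49.5) = (-3.05, 0.5, 0.05)
(x₂, y₂, z₂) = (-3.05, 0.5, 0.05) − 0.1·(-4.6, -6.1, 1) = (-2.59, 1.11, -0.05)
(x₃, y₃, z₃) = (-2.59, 1.11, -0.05) − 0.1·(-1.85, -1.16, 0.61) = (-2.405, 1.226, -0.111)
(x₄, y₄, z₄) = (-2.405, 1.226, -0.111) − 0.1·(-1.132, 0.03, 0.116) = (-2.2918, 1.223, -0.1226)
(x₅, y₅, z₅) = (-2.2918, 1.223, -0.1226) − 0.1·(-0.9146, 0.34, -0.003) = (-2.20034, 1.189, -0.1223)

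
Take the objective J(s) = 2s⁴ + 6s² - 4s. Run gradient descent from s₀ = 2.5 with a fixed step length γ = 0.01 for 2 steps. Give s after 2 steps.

J′(s) = 8s³ + 12s - 4
s₁ = 2.5 − 0.01·151 = 0.99
s₂ = 0.99 − 0.01·15.642392 = 0.83357608

0.83357608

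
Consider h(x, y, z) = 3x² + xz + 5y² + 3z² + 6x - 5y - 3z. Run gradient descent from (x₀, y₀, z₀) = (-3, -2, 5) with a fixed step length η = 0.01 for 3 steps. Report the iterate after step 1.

(-2.93, -1.75, 4.76)

∇h = (6x + z + 6, 10y - 5, x + 6z - 3)
(x₁, y₁, z₁) = (-3, -2, 5) − 0.01·(-7, -25, 24) = (-2.93, -1.75, 4.76)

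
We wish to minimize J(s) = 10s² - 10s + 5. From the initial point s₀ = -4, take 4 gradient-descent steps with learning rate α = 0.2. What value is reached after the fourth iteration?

-364

J′(s) = 20s - 10
Step 1: J′(-4) = -90; s₁ = -4 − 0.2·(-90) = 14
Step 2: J′(14) = 270; s₂ = 14 − 0.2·270 = -40
Step 3: J′(-40) = -810; s₃ = -40 − 0.2·(-810) = 122
Step 4: J′(122) = 2430; s₄ = 122 − 0.2·2430 = -364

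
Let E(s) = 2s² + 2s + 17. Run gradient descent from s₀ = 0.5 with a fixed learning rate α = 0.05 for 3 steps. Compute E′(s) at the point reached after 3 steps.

2.048

E′(s) = 4s + 2
Step 1: E′(0.5) = 4; s₁ = 0.5 − 0.05·4 = 0.3
Step 2: E′(0.3) = 3.2; s₂ = 0.3 − 0.05·3.2 = 0.14
Step 3: E′(0.14) = 2.56; s₃ = 0.14 − 0.05·2.56 = 0.012
E′(s) at (0.012) = 2.048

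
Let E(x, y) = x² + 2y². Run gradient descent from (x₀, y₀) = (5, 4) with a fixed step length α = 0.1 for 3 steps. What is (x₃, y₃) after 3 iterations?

∇E = (2x, 4y)
Step 1: at (5, 4), ∇E = (10, 16) → (5, 4) − 0.1·(10, 16) = (4, 2.4)
Step 2: at (4, 2.4), ∇E = (8, 9.6) → (4, 2.4) − 0.1·(8, 9.6) = (3.2, 1.44)
Step 3: at (3.2, 1.44), ∇E = (6.4, 5.76) → (3.2, 1.44) − 0.1·(6.4, 5.76) = (2.56, 0.864)

(2.56, 0.864)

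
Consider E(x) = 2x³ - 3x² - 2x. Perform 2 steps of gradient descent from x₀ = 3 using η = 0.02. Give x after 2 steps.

E′(x) = 6x² - 6x - 2
x₁ = 3 − 0.02·34 = 2.32
x₂ = 2.32 − 0.02·16.3744 = 1.992512

1.992512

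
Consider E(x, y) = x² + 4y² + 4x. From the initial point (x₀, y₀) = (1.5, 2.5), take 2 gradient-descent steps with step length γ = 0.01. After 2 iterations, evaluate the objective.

25.20883396

∇E = (2x + 4, 8y)
(x₁, y₁) = (1.5, 2.5) − 0.01·(7, 20) = (1.43, 2.3)
(x₂, y₂) = (1.43, 2.3) − 0.01·(6.86, 18.4) = (1.3614, 2.116)
E(1.3614, 2.116) = 25.20883396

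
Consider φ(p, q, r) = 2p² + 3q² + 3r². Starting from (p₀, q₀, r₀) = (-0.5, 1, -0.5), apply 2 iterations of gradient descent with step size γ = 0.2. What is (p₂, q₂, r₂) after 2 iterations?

(-0.02, 0.04, -0.02)

∇φ = (4p, 6q, 6r)
(p₁, q₁, r₁) = (-0.5, 1, -0.5) − 0.2·(-2, 6, -3) = (-0.1, -0.2, 0.1)
(p₂, q₂, r₂) = (-0.1, -0.2, 0.1) − 0.2·(-0.4, -1.2, 0.6) = (-0.02, 0.04, -0.02)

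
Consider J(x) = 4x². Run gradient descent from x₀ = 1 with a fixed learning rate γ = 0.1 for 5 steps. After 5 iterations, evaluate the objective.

J′(x) = 8x
Step 1: J′(1) = 8; x₁ = 1 − 0.1·8 = 0.2
Step 2: J′(0.2) = 1.6; x₂ = 0.2 − 0.1·1.6 = 0.04
Step 3: J′(0.04) = 0.32; x₃ = 0.04 − 0.1·0.32 = 0.008
Step 4: J′(0.008) = 0.064; x₄ = 0.008 − 0.1·0.064 = 0.0016
Step 5: J′(0.0016) = 0.0128; x₅ = 0.0016 − 0.1·0.0128 = 0.00032
J(0.00032) = 0.0000004096

0.0000004096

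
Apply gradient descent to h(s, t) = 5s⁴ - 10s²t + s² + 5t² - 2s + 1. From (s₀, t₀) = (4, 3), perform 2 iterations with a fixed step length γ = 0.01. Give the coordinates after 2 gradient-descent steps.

(42.0508272, 8.04316)

∇h = (20s³ - 20st + 2s - 2, -10s² + 10t)
(s₁, t₁) = (4, 3) − 0.01·(1046, -130) = (-6.46, 4.3)
(s₂, t₂) = (-6.46, 4.3) − 0.01·(-4851.08272, -374.316) = (42.0508272, 8.04316)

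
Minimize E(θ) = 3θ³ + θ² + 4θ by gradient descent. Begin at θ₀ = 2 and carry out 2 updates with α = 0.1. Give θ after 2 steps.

E′(θ) = 9θ² + 2θ + 4
Step 1: E′(2) = 44; θ₁ = 2 − 0.1·44 = -2.4
Step 2: E′(-2.4) = 51.04; θ₂ = -2.4 − 0.1·51.04 = -7.504

-7.504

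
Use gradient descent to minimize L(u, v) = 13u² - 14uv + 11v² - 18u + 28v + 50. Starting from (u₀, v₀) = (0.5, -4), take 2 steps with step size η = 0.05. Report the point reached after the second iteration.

(1.06, -2.77)

∇L = (26u - 14v - 18, -14u + 22v + 28)
Step 1: at (0.5, -4), ∇L = (51, -67) → (0.5, -4) − 0.05·(51, -67) = (-2.05, -0.65)
Step 2: at (-2.05, -0.65), ∇L = (-62.2, 42.4) → (-2.05, -0.65) − 0.05·(-62.2, 42.4) = (1.06, -2.77)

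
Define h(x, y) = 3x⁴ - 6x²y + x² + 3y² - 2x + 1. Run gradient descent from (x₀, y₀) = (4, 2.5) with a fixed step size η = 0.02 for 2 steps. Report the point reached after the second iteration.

(162.01209088, 13.519168)

∇h = (12x³ - 12xy + 2x - 2, -6x² + 6y)
Step 1: at (4, 2.5), ∇h = (654, -81) → (4, 2.5) − 0.02·(654, -81) = (-9.08, 4.12)
Step 2: at (-9.08, 4.12), ∇h = (-8554.604544, -469.9584) → (-9.08, 4.12) − 0.02·(-8554.604544, -469.9584) = (162.01209088, 13.519168)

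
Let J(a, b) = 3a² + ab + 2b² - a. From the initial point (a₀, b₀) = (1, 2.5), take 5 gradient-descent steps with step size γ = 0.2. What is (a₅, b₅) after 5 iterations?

∇J = (6a + b - 1, a + 4b)
(a₁, b₁) = (1, 2.5) − 0.2·(7.5, 11) = (-0.5, 0.3)
(a₂, b₂) = (-0.5, 0.3) − 0.2·(-3.7, 0.7) = (0.24, 0.16)
(a₃, b₃) = (0.24, 0.16) − 0.2·(0.6, 0.88) = (0.12, -0.016)
(a₄, b₄) = (0.12, -0.016) − 0.2·(-0.296, 0.056) = (0.1792, -0.0272)
(a₅, b₅) = (0.1792, -0.0272) − 0.2·(0.048, 0.0704) = (0.1696, -0.04128)

(0.1696, -0.04128)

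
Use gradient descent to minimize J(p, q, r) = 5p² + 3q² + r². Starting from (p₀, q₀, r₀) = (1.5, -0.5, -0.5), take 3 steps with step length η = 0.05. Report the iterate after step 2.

∇J = (10p, 6q, 2r)
Step 1: at (1.5, -0.5, -0.5), ∇J = (15, -3, -1) → (1.5, -0.5, -0.5) − 0.05·(15, -3, -1) = (0.75, -0.35, -0.45)
Step 2: at (0.75, -0.35, -0.45), ∇J = (7.5, -2.1, -0.9) → (0.75, -0.35, -0.45) − 0.05·(7.5, -2.1, -0.9) = (0.375, -0.245, -0.405)

(0.375, -0.245, -0.405)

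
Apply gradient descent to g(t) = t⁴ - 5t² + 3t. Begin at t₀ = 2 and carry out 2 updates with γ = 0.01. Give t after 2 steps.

1.751735

g′(t) = 4t³ - 10t + 3
Step 1: g′(2) = 15; t₁ = 2 − 0.01·15 = 1.85
Step 2: g′(1.85) = 9.8265; t₂ = 1.85 − 0.01·9.8265 = 1.751735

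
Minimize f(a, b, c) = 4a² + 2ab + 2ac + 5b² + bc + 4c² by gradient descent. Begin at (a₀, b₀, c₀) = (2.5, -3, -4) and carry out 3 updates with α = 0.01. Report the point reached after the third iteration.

∇f = (8a + 2b + 2c, 2a + 10b + c, 2a + b + 8c)
(a₁, b₁, c₁) = (2.5, -3, -4) − 0.01·(6, -29, -30) = (2.44, -2.71, -3.7)
(a₂, b₂, c₂) = (2.44, -2.71, -3.7) − 0.01·(6.7, -25.92, -27.43) = (2.373, -2.4508, -3.4257)
(a₃, b₃, c₃) = (2.373, -2.4508, -3.4257) − 0.01·(7.231, -23.1877, -25.1104) = (2.30069, -2.218923, -3.174596)

(2.30069, -2.218923, -3.174596)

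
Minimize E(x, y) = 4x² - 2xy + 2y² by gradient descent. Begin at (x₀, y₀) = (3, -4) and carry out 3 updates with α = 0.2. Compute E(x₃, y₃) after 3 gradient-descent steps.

∇E = (8x - 2y, -2x + 4y)
Step 1: at (3, -4), ∇E = (32, -22) → (3, -4) − 0.2·(32, -22) = (-3.4, 0.4)
Step 2: at (-3.4, 0.4), ∇E = (-28, 8.4) → (-3.4, 0.4) − 0.2·(-28, 8.4) = (2.2, -1.28)
Step 3: at (2.2, -1.28), ∇E = (20.16, -9.52) → (2.2, -1.28) − 0.2·(20.16, -9.52) = (-1.832, 0.624)
E(-1.832, 0.624) = 16.489984

16.489984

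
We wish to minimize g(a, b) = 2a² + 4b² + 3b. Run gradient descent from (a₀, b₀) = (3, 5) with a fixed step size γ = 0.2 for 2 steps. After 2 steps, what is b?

1.56

∇g = (4a, 8b + 3)
Step 1: at (3, 5), ∇g = (12, 43) → (3, 5) − 0.2·(12, 43) = (0.6, -3.6)
Step 2: at (0.6, -3.6), ∇g = (2.4, -25.8) → (0.6, -3.6) − 0.2·(2.4, -25.8) = (0.12, 1.56)
b = 1.56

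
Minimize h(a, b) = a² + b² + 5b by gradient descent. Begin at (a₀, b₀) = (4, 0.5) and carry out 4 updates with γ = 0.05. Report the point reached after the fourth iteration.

∇h = (2a, 2b + 5)
Step 1: at (4, 0.5), ∇h = (8, 6) → (4, 0.5) − 0.05·(8, 6) = (3.6, 0.2)
Step 2: at (3.6, 0.2), ∇h = (7.2, 5.4) → (3.6, 0.2) − 0.05·(7.2, 5.4) = (3.24, -0.07)
Step 3: at (3.24, -0.07), ∇h = (6.48, 4.86) → (3.24, -0.07) − 0.05·(6.48, 4.86) = (2.916, -0.313)
Step 4: at (2.916, -0.313), ∇h = (5.832, 4.374) → (2.916, -0.313) − 0.05·(5.832, 4.374) = (2.6244, -0.5317)

(2.6244, -0.5317)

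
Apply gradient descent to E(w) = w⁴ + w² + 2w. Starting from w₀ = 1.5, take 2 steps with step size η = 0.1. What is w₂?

-0.46285

E′(w) = 4w³ + 2w + 2
w₁ = 1.5 − 0.1·18.5 = -0.35
w₂ = -0.35 − 0.1·1.1285 = -0.46285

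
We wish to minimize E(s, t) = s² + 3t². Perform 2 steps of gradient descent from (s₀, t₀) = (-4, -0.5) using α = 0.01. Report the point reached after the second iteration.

(-3.8416, -0.4418)

∇E = (2s, 6t)
Step 1: at (-4, -0.5), ∇E = (-8, -3) → (-4, -0.5) − 0.01·(-8, -3) = (-3.92, -0.47)
Step 2: at (-3.92, -0.47), ∇E = (-7.84, -2.82) → (-3.92, -0.47) − 0.01·(-7.84, -2.82) = (-3.8416, -0.4418)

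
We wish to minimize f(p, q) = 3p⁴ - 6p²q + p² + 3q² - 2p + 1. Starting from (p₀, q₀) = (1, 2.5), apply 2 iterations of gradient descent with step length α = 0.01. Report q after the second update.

2.348944

∇f = (12p³ - 12pq + 2p - 2, -6p² + 6q)
Step 1: at (1, 2.5), ∇f = (-18, 9) → (1, 2.5) − 0.01·(-18, 9) = (1.18, 2.41)
Step 2: at (1.18, 2.41), ∇f = (-14.049216, 6.1056) → (1.18, 2.41) − 0.01·(-14.049216, 6.1056) = (1.32049216, 2.348944)
q = 2.348944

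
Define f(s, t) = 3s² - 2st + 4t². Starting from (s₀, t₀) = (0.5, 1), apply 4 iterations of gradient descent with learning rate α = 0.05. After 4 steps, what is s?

∇f = (6s - 2t, -2s + 8t)
Step 1: at (0.5, 1), ∇f = (1, 7) → (0.5, 1) − 0.05·(1, 7) = (0.45, 0.65)
Step 2: at (0.45, 0.65), ∇f = (1.4, 4.3) → (0.45, 0.65) − 0.05·(1.4, 4.3) = (0.38, 0.435)
Step 3: at (0.38, 0.435), ∇f = (1.41, 2.72) → (0.38, 0.435) − 0.05·(1.41, 2.72) = (0.3095, 0.299)
Step 4: at (0.3095, 0.299), ∇f = (1.259, 1.773) → (0.3095, 0.299) − 0.05·(1.259, 1.773) = (0.24655, 0.21035)
s = 0.24655

0.24655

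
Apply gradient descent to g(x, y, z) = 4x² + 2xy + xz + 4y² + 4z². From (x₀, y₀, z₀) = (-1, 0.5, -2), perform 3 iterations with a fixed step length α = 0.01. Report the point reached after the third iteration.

∇g = (8x + 2y + z, 2x + 8y, x + 8z)
(x₁, y₁, z₁) = (-1, 0.5, -2) − 0.01·(-9, 2, -17) = (-0.91, 0.48, -1.83)
(x₂, y₂, z₂) = (-0.91, 0.48, -1.83) − 0.01·(-8.15, 2.02, -15.55) = (-0.8285, 0.4598, -1.6745)
(x₃, y₃, z₃) = (-0.8285, 0.4598, -1.6745) − 0.01·(-7.3829, 2.0214, -14.2245) = (-0.754671, 0.439586, -1.532255)

(-0.754671, 0.439586, -1.532255)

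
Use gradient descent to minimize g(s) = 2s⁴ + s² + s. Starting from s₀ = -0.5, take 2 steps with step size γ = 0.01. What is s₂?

g′(s) = 8s³ + 2s + 1
s₁ = -0.5 − 0.01·(-1) = -0.49
s₂ = -0.49 − 0.01·(-0.921192) = -0.48078808

-0.48078808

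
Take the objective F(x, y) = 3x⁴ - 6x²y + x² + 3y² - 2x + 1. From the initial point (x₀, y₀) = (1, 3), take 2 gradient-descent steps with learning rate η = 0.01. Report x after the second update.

1.43494912

∇F = (12x³ - 12xy + 2x - 2, -6x² + 6y)
Step 1: at (1, 3), ∇F = (-24, 12) → (1, 3) − 0.01·(-24, 12) = (1.24, 2.88)
Step 2: at (1.24, 2.88), ∇F = (-19.494912, 8.0544) → (1.24, 2.88) − 0.01·(-19.494912, 8.0544) = (1.43494912, 2.799456)
x = 1.43494912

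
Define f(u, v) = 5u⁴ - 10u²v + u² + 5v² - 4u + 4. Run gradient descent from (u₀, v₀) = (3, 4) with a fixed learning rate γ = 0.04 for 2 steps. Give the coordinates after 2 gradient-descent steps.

∇f = (20u³ - 20uv + 2u - 4, -10u² + 10v)
(u₁, v₁) = (3, 4) − 0.04·(302, -50) = (-9.08, 6)
(u₂, v₂) = (-9.08, 6) − 0.04·(-13904.82624, -764.464) = (547.1130496, 36.57856)

(547.1130496, 36.57856)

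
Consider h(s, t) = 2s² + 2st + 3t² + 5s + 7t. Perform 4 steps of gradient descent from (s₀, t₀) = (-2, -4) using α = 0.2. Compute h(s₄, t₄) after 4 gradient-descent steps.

-5.08736

∇h = (4s + 2t + 5, 2s + 6t + 7)
Step 1: at (-2, -4), ∇h = (-11, -21) → (-2, -4) − 0.2·(-11, -21) = (0.2, 0.2)
Step 2: at (0.2, 0.2), ∇h = (6.2, 8.6) → (0.2, 0.2) − 0.2·(6.2, 8.6) = (-1.04, -1.52)
Step 3: at (-1.04, -1.52), ∇h = (-2.2, -4.2) → (-1.04, -1.52) − 0.2·(-2.2, -4.2) = (-0.6, -0.68)
Step 4: at (-0.6, -0.68), ∇h = (1.24, 1.72) → (-0.6, -0.68) − 0.2·(1.24, 1.72) = (-0.848, -1.024)
h(-0.848, -1.024) = -5.08736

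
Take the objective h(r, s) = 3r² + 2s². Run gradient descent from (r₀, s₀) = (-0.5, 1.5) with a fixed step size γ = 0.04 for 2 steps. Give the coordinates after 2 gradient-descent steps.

(-0.2888, 1.0584)

∇h = (6r, 4s)
(r₁, s₁) = (-0.5, 1.5) − 0.04·(-3, 6) = (-0.38, 1.26)
(r₂, s₂) = (-0.38, 1.26) − 0.04·(-2.28, 5.04) = (-0.2888, 1.0584)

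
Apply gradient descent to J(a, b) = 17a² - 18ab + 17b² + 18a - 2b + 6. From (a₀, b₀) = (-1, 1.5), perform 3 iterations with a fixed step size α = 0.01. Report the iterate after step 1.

(-0.57, 0.83)

∇J = (34a - 18b + 18, -18a + 34b - 2)
Step 1: at (-1, 1.5), ∇J = (-43, 67) → (-1, 1.5) − 0.01·(-43, 67) = (-0.57, 0.83)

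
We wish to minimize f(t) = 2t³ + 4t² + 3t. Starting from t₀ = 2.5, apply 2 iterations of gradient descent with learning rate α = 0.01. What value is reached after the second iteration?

f′(t) = 6t² + 8t + 3
t₁ = 2.5 − 0.01·60.5 = 1.895
t₂ = 1.895 − 0.01·39.70615 = 1.4979385

1.4979385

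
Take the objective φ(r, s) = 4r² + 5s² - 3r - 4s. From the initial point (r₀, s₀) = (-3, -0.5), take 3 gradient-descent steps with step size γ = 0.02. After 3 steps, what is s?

-0.0608

∇φ = (8r - 3, 10s - 4)
Step 1: at (-3, -0.5), ∇φ = (-27, -9) → (-3, -0.5) − 0.02·(-27, -9) = (-2.46, -0.32)
Step 2: at (-2.46, -0.32), ∇φ = (-22.68, -7.2) → (-2.46, -0.32) − 0.02·(-22.68, -7.2) = (-2.0064, -0.176)
Step 3: at (-2.0064, -0.176), ∇φ = (-19.0512, -5.76) → (-2.0064, -0.176) − 0.02·(-19.0512, -5.76) = (-1.625376, -0.0608)
s = -0.0608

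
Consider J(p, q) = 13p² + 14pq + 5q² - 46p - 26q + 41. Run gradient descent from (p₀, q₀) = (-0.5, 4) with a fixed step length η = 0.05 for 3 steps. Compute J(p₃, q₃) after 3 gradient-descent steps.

8.441408

∇J = (26p + 14q - 46, 14p + 10q - 26)
(p₁, q₁) = (-0.5, 4) − 0.05·(-3, 7) = (-0.35, 3.65)
(p₂, q₂) = (-0.35, 3.65) − 0.05·(-4, 5.6) = (-0.15, 3.37)
(p₃, q₃) = (-0.15, 3.37) − 0.05·(-2.72, 5.6) = (-0.014, 3.09)
J(-0.014, 3.09) = 8.441408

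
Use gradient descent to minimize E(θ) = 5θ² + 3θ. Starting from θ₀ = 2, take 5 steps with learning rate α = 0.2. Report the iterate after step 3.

-2.6

E′(θ) = 10θ + 3
Step 1: E′(2) = 23; θ₁ = 2 − 0.2·23 = -2.6
Step 2: E′(-2.6) = -23; θ₂ = -2.6 − 0.2·(-23) = 2
Step 3: E′(2) = 23; θ₃ = 2 − 0.2·23 = -2.6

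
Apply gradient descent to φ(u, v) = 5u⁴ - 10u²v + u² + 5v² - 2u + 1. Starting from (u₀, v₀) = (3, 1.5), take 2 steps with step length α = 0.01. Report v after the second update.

2.26216

∇φ = (20u³ - 20uv + 2u - 2, -10u² + 10v)
(u₁, v₁) = (3, 1.5) − 0.01·(454, -75) = (-1.54, 2.25)
(u₂, v₂) = (-1.54, 2.25) − 0.01·(-8.82528, -1.216) = (-1.4517472, 2.26216)
v = 2.26216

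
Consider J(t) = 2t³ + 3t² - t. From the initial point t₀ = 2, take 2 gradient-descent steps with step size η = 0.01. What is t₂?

1.39765

J′(t) = 6t² + 6t - 1
Step 1: J′(2) = 35; t₁ = 2 − 0.01·35 = 1.65
Step 2: J′(1.65) = 25.235; t₂ = 1.65 − 0.01·25.235 = 1.39765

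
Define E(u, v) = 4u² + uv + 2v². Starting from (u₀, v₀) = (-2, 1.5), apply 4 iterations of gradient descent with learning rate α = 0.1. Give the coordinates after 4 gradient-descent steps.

∇E = (8u + v, u + 4v)
(u₁, v₁) = (-2, 1.5) − 0.1·(-14.5, 4) = (-0.55, 1.1)
(u₂, v₂) = (-0.55, 1.1) − 0.1·(-3.3, 3.85) = (-0.22, 0.715)
(u₃, v₃) = (-0.22, 0.715) − 0.1·(-1.045, 2.64) = (-0.1155, 0.451)
(u₄, v₄) = (-0.1155, 0.451) − 0.1·(-0.473, 1.6885) = (-0.0682, 0.28215)

(-0.0682, 0.28215)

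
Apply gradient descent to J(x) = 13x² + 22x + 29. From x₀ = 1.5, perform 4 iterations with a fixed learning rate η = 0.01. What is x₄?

J′(x) = 26x + 22
x₁ = 1.5 − 0.01·61 = 0.89
x₂ = 0.89 − 0.01·45.14 = 0.4386
x₃ = 0.4386 − 0.01·33.4036 = 0.104564
x₄ = 0.104564 − 0.01·24.718664 = -0.14262264

-0.14262264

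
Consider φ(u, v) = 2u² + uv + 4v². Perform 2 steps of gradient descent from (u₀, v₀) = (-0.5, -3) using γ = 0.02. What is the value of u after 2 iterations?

∇φ = (4u + v, u + 8v)
Step 1: at (-0.5, -3), ∇φ = (-5, -24.5) → (-0.5, -3) − 0.02·(-5, -24.5) = (-0.4, -2.51)
Step 2: at (-0.4, -2.51), ∇φ = (-4.11, -20.48) → (-0.4, -2.51) − 0.02·(-4.11, -20.48) = (-0.3178, -2.1004)
u = -0.3178

-0.3178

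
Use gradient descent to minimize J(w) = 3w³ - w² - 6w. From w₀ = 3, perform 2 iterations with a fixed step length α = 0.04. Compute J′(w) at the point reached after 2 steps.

-4.896577806336

J′(w) = 9w² - 2w - 6
w₁ = 3 − 0.04·69 = 0.24
w₂ = 0.24 − 0.04·(-5.9616) = 0.478464
J′(w) at (0.478464) = -4.896577806336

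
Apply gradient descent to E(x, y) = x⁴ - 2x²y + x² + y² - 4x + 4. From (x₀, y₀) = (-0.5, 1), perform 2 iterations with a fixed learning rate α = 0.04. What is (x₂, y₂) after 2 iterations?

(-0.21787904, 0.875168)

∇E = (4x³ - 4xy + 2x - 4, -2x² + 2y)
(x₁, y₁) = (-0.5, 1) − 0.04·(-3.5, 1.5) = (-0.36, 0.94)
(x₂, y₂) = (-0.36, 0.94) − 0.04·(-3.553024, 1.6208) = (-0.21787904, 0.875168)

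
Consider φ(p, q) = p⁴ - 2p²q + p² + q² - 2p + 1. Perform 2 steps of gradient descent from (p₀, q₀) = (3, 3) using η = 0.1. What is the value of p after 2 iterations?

∇φ = (4p³ - 4pq + 2p - 2, -2p² + 2q)
(p₁, q₁) = (3, 3) − 0.1·(76, -12) = (-4.6, 4.2)
(p₂, q₂) = (-4.6, 4.2) − 0.1·(-323.264, -33.92) = (27.7264, 7.592)
p = 27.7264

27.7264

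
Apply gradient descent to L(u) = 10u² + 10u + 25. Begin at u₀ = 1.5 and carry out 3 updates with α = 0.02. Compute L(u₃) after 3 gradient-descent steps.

24.36624

L′(u) = 20u + 10
Step 1: L′(1.5) = 40; u₁ = 1.5 − 0.02·40 = 0.7
Step 2: L′(0.7) = 24; u₂ = 0.7 − 0.02·24 = 0.22
Step 3: L′(0.22) = 14.4; u₃ = 0.22 − 0.02·14.4 = -0.068
L(-0.068) = 24.36624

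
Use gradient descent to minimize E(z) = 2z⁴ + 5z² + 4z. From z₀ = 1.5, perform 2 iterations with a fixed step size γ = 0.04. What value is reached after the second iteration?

E′(z) = 8z³ + 10z + 4
Step 1: E′(1.5) = 46; z₁ = 1.5 − 0.04·46 = -0.34
Step 2: E′(-0.34) = 0.285568; z₂ = -0.34 − 0.04·0.285568 = -0.35142272

-0.35142272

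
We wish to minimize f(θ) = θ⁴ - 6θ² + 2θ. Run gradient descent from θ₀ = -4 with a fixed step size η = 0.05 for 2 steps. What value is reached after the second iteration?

-40.0294

f′(θ) = 4θ³ - 12θ + 2
θ₁ = -4 − 0.05·(-206) = 6.3
θ₂ = 6.3 − 0.05·926.588 = -40.0294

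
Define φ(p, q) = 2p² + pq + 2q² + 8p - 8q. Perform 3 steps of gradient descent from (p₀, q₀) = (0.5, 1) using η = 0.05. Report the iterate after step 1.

(-0.05, 1.175)

∇φ = (4p + q + 8, p + 4q - 8)
Step 1: at (0.5, 1), ∇φ = (11, -3.5) → (0.5, 1) − 0.05·(11, -3.5) = (-0.05, 1.175)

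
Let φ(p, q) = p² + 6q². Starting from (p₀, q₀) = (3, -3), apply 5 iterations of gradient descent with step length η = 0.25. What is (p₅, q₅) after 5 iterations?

(0.09375, 96)

∇φ = (2p, 12q)
Step 1: at (3, -3), ∇φ = (6, -36) → (3, -3) − 0.25·(6, -36) = (1.5, 6)
Step 2: at (1.5, 6), ∇φ = (3, 72) → (1.5, 6) − 0.25·(3, 72) = (0.75, -12)
Step 3: at (0.75, -12), ∇φ = (1.5, -144) → (0.75, -12) − 0.25·(1.5, -144) = (0.375, 24)
Step 4: at (0.375, 24), ∇φ = (0.75, 288) → (0.375, 24) − 0.25·(0.75, 288) = (0.1875, -48)
Step 5: at (0.1875, -48), ∇φ = (0.375, -576) → (0.1875, -48) − 0.25·(0.375, -576) = (0.09375, 96)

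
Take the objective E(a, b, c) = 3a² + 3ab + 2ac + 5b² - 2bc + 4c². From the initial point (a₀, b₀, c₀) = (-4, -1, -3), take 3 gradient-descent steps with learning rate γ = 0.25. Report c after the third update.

∇E = (6a + 3b + 2c, 3a + 10b - 2c, 2a - 2b + 8c)
(a₁, b₁, c₁) = (-4, -1, -3) − 0.25·(-33, -16, -30) = (4.25, 3, 4.5)
(a₂, b₂, c₂) = (4.25, 3, 4.5) − 0.25·(43.5, 33.75, 38.5) = (-6.625, -5.4375, -5.125)
(a₃, b₃, c₃) = (-6.625, -5.4375, -5.125) − 0.25·(-66.3125, -64, -43.375) = (9.953125, 10.5625, 5.71875)
c = 5.71875

5.71875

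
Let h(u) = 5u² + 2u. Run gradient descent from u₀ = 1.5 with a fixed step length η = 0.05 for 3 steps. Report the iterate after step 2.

0.225

h′(u) = 10u + 2
Step 1: h′(1.5) = 17; u₁ = 1.5 − 0.05·17 = 0.65
Step 2: h′(0.65) = 8.5; u₂ = 0.65 − 0.05·8.5 = 0.225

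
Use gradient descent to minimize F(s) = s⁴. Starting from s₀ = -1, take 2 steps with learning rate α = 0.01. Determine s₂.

F′(s) = 4s³
Step 1: F′(-1) = -4; s₁ = -1 − 0.01·(-4) = -0.96
Step 2: F′(-0.96) = -3.538944; s₂ = -0.96 − 0.01·(-3.538944) = -0.92461056

-0.92461056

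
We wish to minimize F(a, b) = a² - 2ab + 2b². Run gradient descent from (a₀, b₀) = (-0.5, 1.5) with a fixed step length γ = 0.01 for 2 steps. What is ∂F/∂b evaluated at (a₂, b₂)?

∇F = (2a - 2b, -2a + 4b)
(a₁, b₁) = (-0.5, 1.5) − 0.01·(-4, 7) = (-0.46, 1.43)
(a₂, b₂) = (-0.46, 1.43) − 0.01·(-3.78, 6.64) = (-0.4222, 1.3636)
∂F/∂b at (-0.4222, 1.3636) = 6.2988

6.2988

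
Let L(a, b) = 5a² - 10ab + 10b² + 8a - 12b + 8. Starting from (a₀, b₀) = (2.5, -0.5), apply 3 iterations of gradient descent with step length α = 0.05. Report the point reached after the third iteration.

∇L = (10a - 10b + 8, -10a + 20b - 12)
(a₁, b₁) = (2.5, -0.5) − 0.05·(38, -47) = (0.6, 1.85)
(a₂, b₂) = (0.6, 1.85) − 0.05·(-4.5, 19) = (0.825, 0.9)
(a₃, b₃) = (0.825, 0.9) − 0.05·(7.25, -2.25) = (0.4625, 1.0125)

(0.4625, 1.0125)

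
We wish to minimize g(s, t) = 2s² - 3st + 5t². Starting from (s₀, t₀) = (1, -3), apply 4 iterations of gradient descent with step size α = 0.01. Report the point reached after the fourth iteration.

(0.56394873, -1.88529363)

∇g = (4s - 3t, -3s + 10t)
Step 1: at (1, -3), ∇g = (13, -33) → (1, -3) − 0.01·(13, -33) = (0.87, -2.67)
Step 2: at (0.87, -2.67), ∇g = (11.49, -29.31) → (0.87, -2.67) − 0.01·(11.49, -29.31) = (0.7551, -2.3769)
Step 3: at (0.7551, -2.3769), ∇g = (10.1511, -26.0343) → (0.7551, -2.3769) − 0.01·(10.1511, -26.0343) = (0.653589, -2.116557)
Step 4: at (0.653589, -2.116557), ∇g = (8.964027, -23.126337) → (0.653589, -2.116557) − 0.01·(8.964027, -23.126337) = (0.56394873, -1.88529363)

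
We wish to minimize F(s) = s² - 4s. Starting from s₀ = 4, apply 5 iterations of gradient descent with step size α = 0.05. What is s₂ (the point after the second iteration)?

F′(s) = 2s - 4
s₁ = 4 − 0.05·4 = 3.8
s₂ = 3.8 − 0.05·3.6 = 3.62

3.62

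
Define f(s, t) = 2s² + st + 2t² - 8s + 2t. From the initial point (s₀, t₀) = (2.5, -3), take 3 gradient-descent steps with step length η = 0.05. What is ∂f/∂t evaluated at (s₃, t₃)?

∇f = (4s + t - 8, s + 4t + 2)
(s₁, t₁) = (2.5, -3) − 0.05·(-1, -7.5) = (2.55, -2.625)
(s₂, t₂) = (2.55, -2.625) − 0.05·(-0.425, -5.95) = (2.57125, -2.3275)
(s₃, t₃) = (2.57125, -2.3275) − 0.05·(-0.0425, -4.73875) = (2.573375, -2.0905625)
∂f/∂t at (2.573375, -2.0905625) = -3.788875

-3.788875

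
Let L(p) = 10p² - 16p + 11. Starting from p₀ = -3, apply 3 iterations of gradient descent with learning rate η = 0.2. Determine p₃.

103.4

L′(p) = 20p - 16
p₁ = -3 − 0.2·(-76) = 12.2
p₂ = 12.2 − 0.2·228 = -33.4
p₃ = -33.4 − 0.2·(-684) = 103.4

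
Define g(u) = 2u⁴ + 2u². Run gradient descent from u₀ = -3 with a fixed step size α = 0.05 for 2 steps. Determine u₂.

-230.3616

g′(u) = 8u³ + 4u
u₁ = -3 − 0.05·(-228) = 8.4
u₂ = 8.4 − 0.05·4775.232 = -230.3616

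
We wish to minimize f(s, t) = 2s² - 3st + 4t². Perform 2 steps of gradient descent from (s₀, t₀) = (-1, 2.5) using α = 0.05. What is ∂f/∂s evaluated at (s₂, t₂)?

-2.78875

∇f = (4s - 3t, -3s + 8t)
(s₁, t₁) = (-1, 2.5) − 0.05·(-11.5, 23) = (-0.425, 1.35)
(s₂, t₂) = (-0.425, 1.35) − 0.05·(-5.75, 12.075) = (-0.1375, 0.74625)
∂f/∂s at (-0.1375, 0.74625) = -2.78875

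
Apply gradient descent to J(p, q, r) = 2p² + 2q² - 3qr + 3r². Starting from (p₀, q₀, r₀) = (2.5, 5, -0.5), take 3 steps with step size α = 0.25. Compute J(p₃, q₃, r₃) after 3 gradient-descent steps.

57.7470703125

∇J = (4p, 4q - 3r, -3q + 6r)
(p₁, q₁, r₁) = (2.5, 5, -0.5) − 0.25·(10, 21.5, -18) = (0, -0.375, 4)
(p₂, q₂, r₂) = (0, -0.375, 4) − 0.25·(0, -13.5, 25.125) = (0, 3, -2.28125)
(p₃, q₃, r₃) = (0, 3, -2.28125) − 0.25·(0, 18.84375, -22.6875) = (0, -1.7109375, 3.390625)
J(0, -1.7109375, 3.390625) = 57.7470703125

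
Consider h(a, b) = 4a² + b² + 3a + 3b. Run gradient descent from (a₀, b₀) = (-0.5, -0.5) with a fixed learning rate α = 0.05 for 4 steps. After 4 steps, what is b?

∇h = (8a + 3, 2b + 3)
Step 1: at (-0.5, -0.5), ∇h = (-1, 2) → (-0.5, -0.5) − 0.05·(-1, 2) = (-0.45, -0.6)
Step 2: at (-0.45, -0.6), ∇h = (-0.6, 1.8) → (-0.45, -0.6) − 0.05·(-0.6, 1.8) = (-0.42, -0.69)
Step 3: at (-0.42, -0.69), ∇h = (-0.36, 1.62) → (-0.42, -0.69) − 0.05·(-0.36, 1.62) = (-0.402, -0.771)
Step 4: at (-0.402, -0.771), ∇h = (-0.216, 1.458) → (-0.402, -0.771) − 0.05·(-0.216, 1.458) = (-0.3912, -0.8439)
b = -0.8439

-0.8439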